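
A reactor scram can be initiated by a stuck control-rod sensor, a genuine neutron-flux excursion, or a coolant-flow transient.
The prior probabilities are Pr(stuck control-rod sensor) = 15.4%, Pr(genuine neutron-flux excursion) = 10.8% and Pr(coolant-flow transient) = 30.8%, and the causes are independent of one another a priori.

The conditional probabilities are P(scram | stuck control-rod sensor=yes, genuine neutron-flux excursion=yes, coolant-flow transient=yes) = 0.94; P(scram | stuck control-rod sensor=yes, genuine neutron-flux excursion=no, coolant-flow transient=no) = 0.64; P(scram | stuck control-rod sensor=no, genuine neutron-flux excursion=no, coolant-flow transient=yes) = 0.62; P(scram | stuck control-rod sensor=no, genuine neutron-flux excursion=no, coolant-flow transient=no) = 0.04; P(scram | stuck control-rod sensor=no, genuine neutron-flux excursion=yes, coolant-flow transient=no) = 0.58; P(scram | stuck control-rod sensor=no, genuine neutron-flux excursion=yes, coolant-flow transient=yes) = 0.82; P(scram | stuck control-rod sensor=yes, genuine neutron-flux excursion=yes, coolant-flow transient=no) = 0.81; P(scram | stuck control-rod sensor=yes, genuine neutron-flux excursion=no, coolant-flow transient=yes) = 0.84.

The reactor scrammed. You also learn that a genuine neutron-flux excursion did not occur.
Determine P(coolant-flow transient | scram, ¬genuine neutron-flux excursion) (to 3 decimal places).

P(scram | ¬genuine neutron-flux excursion) = 0.04×0.846×0.692 + 0.62×0.846×0.308 + 0.64×0.154×0.692 + 0.84×0.154×0.308 = 0.023417 + 0.161552 + 0.068204 + 0.039843 = 0.293016
The coolant-flow transient-present share is 0.161552 + 0.039843 = 0.201395.
Hence the posterior is 0.201395/0.293016 ≈ 0.687.

P(coolant-flow transient | scram, ¬genuine neutron-flux excursion) ≈ 0.687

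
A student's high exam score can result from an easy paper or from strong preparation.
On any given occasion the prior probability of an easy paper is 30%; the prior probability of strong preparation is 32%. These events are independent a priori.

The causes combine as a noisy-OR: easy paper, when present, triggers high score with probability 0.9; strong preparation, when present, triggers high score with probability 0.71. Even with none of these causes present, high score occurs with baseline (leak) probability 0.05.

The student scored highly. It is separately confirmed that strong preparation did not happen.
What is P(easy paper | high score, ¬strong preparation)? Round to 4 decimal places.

Under noisy-OR, P(high score | causes) = 1 − (1−0.05)·∏(1−qᵢ) over the active causes.
Weight on easy paper=true, given the evidence: 0.905*0.3 = 0.271500
Denominator P(high score | ¬strong preparation): 0.05*0.7 + 0.905*0.3 = 0.306500
Posterior = 0.271500 / 0.306500 ≈ 0.8858

P(easy paper | high score, ¬strong preparation) ≈ 0.8858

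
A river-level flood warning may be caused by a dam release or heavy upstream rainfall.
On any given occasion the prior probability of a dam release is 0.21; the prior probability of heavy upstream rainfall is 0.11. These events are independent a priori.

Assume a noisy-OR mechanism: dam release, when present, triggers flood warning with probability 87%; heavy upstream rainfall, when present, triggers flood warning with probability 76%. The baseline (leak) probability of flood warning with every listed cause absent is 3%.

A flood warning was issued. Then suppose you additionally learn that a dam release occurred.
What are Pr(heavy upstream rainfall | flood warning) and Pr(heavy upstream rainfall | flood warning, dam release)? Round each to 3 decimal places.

Under noisy-OR, P(flood warning | causes) = 1 − (1−0.03)·∏(1−qᵢ) over the active causes.
For the numerator, keep only heavy upstream rainfall=true terms: 0.066670 + 0.022401 = 0.089071
Denominator P(flood warning): 0.03*0.79*0.89 + 0.7672*0.79*0.11 + 0.8739*0.21*0.89 + 0.969736*0.21*0.11 = 0.273496
P(heavy upstream rainfall | flood warning) = 0.089071/0.273496 ≈ 0.326

Now condition on the additional information:
Enumerate both values of heavy upstream rainfall and weight by the priors:
  P(flood warning | dam release) = 0.8739×0.89 + 0.969736×0.11
        = 0.777771 + 0.106671 = 0.884442
The terms with heavy upstream rainfall present sum to 0.106671, so
  P(heavy upstream rainfall | flood warning, dam release) = 0.106671 / 0.884442 ≈ 0.121
Conditioning on dam release lowers the posterior on heavy upstream rainfall: the classic explaining-away effect in a common-effect structure.

Pr(heavy upstream rainfall | flood warning) ≈ 0.326; Pr(heavy upstream rainfall | flood warning, dam release) ≈ 0.121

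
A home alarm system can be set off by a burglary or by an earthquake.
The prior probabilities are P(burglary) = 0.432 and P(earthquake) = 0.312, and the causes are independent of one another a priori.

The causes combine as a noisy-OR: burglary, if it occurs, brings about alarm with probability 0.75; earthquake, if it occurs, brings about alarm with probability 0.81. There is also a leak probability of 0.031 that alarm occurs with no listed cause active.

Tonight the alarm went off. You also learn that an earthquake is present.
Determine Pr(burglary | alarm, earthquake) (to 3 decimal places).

Under noisy-OR, P(alarm | causes) = 1 − (1−0.031)·∏(1−qᵢ) over the active causes.
Weight on burglary=true, given the evidence: 0.953973*0.432 = 0.412116
Normalizer over all consistent configurations: 0.81589*0.568 + 0.953973*0.432 = 0.875542
P(burglary | alarm, earthquake) = 0.412116/0.875542 ≈ 0.471

Pr(burglary | alarm, earthquake) ≈ 0.471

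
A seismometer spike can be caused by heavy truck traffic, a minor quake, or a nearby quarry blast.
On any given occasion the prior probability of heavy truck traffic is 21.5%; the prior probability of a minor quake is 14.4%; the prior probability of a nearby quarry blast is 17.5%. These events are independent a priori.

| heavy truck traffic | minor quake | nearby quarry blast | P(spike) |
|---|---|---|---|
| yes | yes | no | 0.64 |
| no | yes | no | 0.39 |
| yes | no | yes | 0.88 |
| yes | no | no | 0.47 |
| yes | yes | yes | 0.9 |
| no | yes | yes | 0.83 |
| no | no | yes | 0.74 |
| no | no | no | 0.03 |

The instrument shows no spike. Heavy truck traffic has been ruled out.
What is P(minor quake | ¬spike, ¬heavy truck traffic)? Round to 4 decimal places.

Enumerate the 4 (minor quake, nearby quarry blast) configurations and weight by the priors:
  P(¬spike | ¬heavy truck traffic) = 0.97*0.856*0.825 + 0.26*0.856*0.175 + 0.61*0.144*0.825 + 0.17*0.144*0.175
        = 0.685014 + 0.038948 + 0.072468 + 0.004284 = 0.800714
The terms with minor quake present sum to 0.076752, so
  P(minor quake | ¬spike, ¬heavy truck traffic) = 0.076752 / 0.800714 ≈ 0.0959

P(minor quake | ¬spike, ¬heavy truck traffic) ≈ 0.0959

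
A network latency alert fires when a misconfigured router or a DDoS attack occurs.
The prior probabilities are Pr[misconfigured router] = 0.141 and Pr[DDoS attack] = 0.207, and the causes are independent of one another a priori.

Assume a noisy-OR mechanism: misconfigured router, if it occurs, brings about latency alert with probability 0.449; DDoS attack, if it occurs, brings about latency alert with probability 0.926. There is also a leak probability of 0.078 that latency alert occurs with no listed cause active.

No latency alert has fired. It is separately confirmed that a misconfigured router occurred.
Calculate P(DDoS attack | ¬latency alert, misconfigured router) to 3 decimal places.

Under noisy-OR, P(latency alert | causes) = 1 − (1−0.078)·∏(1−qᵢ) over the active causes.
P(¬latency alert | misconfigured router) = 0.508022×0.793 + 0.037594×0.207 = 0.402861 + 0.007782 = 0.410643
Restricting to configurations with DDoS attack present: 0.037594×0.207 = 0.007782.
Hence the posterior is 0.007782/0.410643 ≈ 0.019.

P(DDoS attack | ¬latency alert, misconfigured router) ≈ 0.019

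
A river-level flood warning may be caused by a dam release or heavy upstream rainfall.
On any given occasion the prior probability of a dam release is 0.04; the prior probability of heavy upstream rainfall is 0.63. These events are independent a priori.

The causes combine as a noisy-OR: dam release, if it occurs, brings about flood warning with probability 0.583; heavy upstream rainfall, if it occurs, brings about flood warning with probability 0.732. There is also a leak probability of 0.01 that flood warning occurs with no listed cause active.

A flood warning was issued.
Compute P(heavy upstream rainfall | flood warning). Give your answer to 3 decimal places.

P(heavy upstream rainfall | flood warning) ≈ 0.974

Under noisy-OR, P(flood warning | causes) = 1 − (1−0.01)·∏(1−qᵢ) over the active causes.
By total probability over the 4 (dam release, heavy upstream rainfall) configurations:
  P(flood warning) = 0.01*0.96*0.37 + 0.73468*0.96*0.63 + 0.58717*0.04*0.37 + 0.889362*0.04*0.63
        = 0.003552 + 0.444334 + 0.008690 + 0.022412 = 0.478988
The terms with heavy upstream rainfall present sum to 0.466746, so
  P(heavy upstream rainfall | flood warning) = 0.466746 / 0.478988 ≈ 0.974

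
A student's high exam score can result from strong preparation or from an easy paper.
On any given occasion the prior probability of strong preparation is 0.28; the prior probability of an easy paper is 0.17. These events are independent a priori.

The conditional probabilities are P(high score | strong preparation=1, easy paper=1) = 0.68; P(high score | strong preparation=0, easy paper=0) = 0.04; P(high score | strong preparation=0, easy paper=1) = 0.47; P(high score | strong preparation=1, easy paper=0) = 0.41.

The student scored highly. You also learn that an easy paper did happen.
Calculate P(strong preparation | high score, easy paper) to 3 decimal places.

P(strong preparation | high score, easy paper) ≈ 0.360

For the numerator, keep only strong preparation=true terms: 0.68×0.28 = 0.190400
The normalizing constant is 0.47×0.72 + 0.68×0.28 = 0.528800
P(strong preparation | high score, easy paper) = 0.190400/0.528800 ≈ 0.360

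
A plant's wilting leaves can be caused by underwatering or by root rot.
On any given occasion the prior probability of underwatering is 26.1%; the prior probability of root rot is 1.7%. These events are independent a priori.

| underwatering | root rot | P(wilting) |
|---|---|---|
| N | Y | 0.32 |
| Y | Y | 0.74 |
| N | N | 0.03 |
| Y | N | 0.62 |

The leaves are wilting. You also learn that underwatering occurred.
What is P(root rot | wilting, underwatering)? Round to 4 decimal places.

Weight on root rot=true, given the evidence: 0.74*0.017 = 0.012580
Denominator P(wilting | underwatering): 0.62*0.983 + 0.74*0.017 = 0.622040
P(root rot | wilting, underwatering) = 0.012580/0.622040 ≈ 0.0202

P(root rot | wilting, underwatering) ≈ 0.0202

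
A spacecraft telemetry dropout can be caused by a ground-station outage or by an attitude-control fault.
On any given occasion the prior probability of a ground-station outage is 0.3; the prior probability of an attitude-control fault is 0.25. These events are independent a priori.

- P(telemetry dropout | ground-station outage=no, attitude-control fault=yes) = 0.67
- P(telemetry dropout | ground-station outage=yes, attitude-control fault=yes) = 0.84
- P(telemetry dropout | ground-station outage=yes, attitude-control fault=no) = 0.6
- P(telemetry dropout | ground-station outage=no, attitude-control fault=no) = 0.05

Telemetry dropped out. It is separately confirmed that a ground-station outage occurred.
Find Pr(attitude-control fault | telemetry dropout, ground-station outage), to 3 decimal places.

P(telemetry dropout | ground-station outage) = 0.6·0.75 + 0.84·0.25 = 0.450000 + 0.210000 = 0.660000
Of this, 0.210000 comes from 0.84·0.25 (the attitude-control fault=true cases).
So P(attitude-control fault | telemetry dropout, ground-station outage) = 0.210000/0.660000 ≈ 0.318.

Pr(attitude-control fault | telemetry dropout, ground-station outage) ≈ 0.318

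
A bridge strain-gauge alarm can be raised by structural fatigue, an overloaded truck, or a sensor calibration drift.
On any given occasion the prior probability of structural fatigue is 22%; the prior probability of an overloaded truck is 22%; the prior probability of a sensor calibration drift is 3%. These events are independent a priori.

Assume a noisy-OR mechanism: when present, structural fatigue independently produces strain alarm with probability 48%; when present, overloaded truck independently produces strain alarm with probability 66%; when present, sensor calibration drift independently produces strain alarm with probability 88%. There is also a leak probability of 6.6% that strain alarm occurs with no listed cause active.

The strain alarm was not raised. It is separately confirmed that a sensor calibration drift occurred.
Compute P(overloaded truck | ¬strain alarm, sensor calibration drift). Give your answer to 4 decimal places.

P(overloaded truck | ¬strain alarm, sensor calibration drift) ≈ 0.0875

Under noisy-OR, P(strain alarm | causes) = 1 − (1−0.066)·∏(1−qᵢ) over the active causes.
P(¬strain alarm | sensor calibration drift) = 0.11208·0.78·0.78 + 0.038107·0.78·0.22 + 0.058282·0.22·0.78 + 0.019816·0.22·0.22 = 0.068189 + 0.006539 + 0.010001 + 0.000959 = 0.085688
Restricting to configurations with overloaded truck present: 0.006539 + 0.000959 = 0.007498.
Hence the posterior is 0.007498/0.085688 ≈ 0.0875.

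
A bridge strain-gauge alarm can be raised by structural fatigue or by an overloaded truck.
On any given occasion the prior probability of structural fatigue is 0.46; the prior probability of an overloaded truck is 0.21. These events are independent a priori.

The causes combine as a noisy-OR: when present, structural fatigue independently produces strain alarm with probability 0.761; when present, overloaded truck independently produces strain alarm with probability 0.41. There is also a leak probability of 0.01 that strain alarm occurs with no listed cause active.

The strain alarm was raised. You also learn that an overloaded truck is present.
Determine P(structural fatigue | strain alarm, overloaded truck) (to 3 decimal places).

Under noisy-OR, P(strain alarm | causes) = 1 − (1−0.01)·∏(1−qᵢ) over the active causes.
Sum P(strain alarm|·) weighted by the priors over both values of structural fatigue:
  P(strain alarm | overloaded truck) = 0.4159*0.54 + 0.8604*0.46
        = 0.224586 + 0.395784 = 0.620370
Configurations with structural fatigue contribute 0.395784, so
  P(structural fatigue | strain alarm, overloaded truck) = 0.395784 / 0.620370 ≈ 0.638

P(structural fatigue | strain alarm, overloaded truck) ≈ 0.638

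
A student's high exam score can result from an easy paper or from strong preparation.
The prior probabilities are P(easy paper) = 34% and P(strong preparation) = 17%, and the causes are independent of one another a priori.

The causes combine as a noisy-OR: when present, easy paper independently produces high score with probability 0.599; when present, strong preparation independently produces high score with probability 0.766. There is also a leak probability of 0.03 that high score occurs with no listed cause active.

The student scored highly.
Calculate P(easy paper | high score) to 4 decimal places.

Under noisy-OR, P(high score | causes) = 1 − (1−0.03)·∏(1−qᵢ) over the active causes.
P(high score) = 0.03*0.66*0.83 + 0.77302*0.66*0.17 + 0.61103*0.34*0.83 + 0.908981*0.34*0.17 = 0.016434 + 0.086733 + 0.172433 + 0.052539 = 0.328139
Restricting to configurations with easy paper present: 0.172433 + 0.052539 = 0.224972.
Hence the posterior is 0.224972/0.328139 ≈ 0.6856.

P(easy paper | high score) ≈ 0.6856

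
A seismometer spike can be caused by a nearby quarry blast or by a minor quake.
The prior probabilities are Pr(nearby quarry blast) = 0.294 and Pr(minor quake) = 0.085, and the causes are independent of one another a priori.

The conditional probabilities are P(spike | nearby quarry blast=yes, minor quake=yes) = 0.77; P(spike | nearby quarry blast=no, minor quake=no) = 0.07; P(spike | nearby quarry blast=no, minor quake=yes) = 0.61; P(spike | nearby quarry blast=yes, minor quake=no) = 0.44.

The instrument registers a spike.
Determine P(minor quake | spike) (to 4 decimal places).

P(minor quake | spike) ≈ 0.2545

Numerator (weight on configurations with minor quake): 0.036606 + 0.019242 = 0.055848
Normalizer over all consistent configurations: 0.07*0.706*0.915 + 0.61*0.706*0.085 + 0.44*0.294*0.915 + 0.77*0.294*0.085 = 0.219431
P(minor quake | spike) = 0.055848/0.219431 ≈ 0.2545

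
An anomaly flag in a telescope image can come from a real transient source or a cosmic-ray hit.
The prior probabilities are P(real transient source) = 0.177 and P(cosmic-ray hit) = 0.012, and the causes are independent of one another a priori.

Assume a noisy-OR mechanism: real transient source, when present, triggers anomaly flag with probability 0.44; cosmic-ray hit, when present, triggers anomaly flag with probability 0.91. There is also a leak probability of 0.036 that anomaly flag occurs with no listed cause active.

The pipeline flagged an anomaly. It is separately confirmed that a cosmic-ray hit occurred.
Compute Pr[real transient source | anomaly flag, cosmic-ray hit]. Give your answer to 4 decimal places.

Under noisy-OR, P(anomaly flag | causes) = 1 − (1−0.036)·∏(1−qᵢ) over the active causes.
Sum P(anomaly flag|·) weighted by the priors over both values of real transient source:
  P(anomaly flag | cosmic-ray hit) = 0.91324×0.823 + 0.951414×0.177
        = 0.751597 + 0.168400 = 0.919997
Configurations with real transient source contribute 0.168400, so
  P(real transient source | anomaly flag, cosmic-ray hit) = 0.168400 / 0.919997 ≈ 0.1830

Pr[real transient source | anomaly flag, cosmic-ray hit] ≈ 0.1830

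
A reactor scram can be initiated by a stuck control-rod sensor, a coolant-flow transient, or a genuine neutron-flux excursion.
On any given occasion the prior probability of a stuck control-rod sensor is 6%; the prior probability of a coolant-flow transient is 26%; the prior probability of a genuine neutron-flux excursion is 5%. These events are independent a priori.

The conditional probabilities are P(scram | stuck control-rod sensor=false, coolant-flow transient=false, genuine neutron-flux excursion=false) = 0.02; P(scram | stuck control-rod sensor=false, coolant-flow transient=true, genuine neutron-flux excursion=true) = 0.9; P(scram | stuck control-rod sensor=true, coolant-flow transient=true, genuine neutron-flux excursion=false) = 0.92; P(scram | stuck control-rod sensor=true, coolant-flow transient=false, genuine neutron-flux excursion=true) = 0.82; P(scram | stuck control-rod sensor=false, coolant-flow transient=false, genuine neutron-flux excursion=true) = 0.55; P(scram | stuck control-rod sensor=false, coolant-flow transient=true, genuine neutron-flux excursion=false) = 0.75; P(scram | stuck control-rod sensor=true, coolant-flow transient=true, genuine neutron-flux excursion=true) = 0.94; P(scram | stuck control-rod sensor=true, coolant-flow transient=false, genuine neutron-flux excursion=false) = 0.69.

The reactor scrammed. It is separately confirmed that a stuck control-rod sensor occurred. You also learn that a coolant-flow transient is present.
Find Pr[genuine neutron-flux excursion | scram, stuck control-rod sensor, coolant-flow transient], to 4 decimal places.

P(scram | stuck control-rod sensor, coolant-flow transient) = 0.92·0.95 + 0.94·0.05 = 0.874000 + 0.047000 = 0.921000
Restricting to configurations with genuine neutron-flux excursion present: 0.94·0.05 = 0.047000.
So P(genuine neutron-flux excursion | scram, stuck control-rod sensor, coolant-flow transient) = 0.047000/0.921000 ≈ 0.0510.

Pr[genuine neutron-flux excursion | scram, stuck control-rod sensor, coolant-flow transient] ≈ 0.0510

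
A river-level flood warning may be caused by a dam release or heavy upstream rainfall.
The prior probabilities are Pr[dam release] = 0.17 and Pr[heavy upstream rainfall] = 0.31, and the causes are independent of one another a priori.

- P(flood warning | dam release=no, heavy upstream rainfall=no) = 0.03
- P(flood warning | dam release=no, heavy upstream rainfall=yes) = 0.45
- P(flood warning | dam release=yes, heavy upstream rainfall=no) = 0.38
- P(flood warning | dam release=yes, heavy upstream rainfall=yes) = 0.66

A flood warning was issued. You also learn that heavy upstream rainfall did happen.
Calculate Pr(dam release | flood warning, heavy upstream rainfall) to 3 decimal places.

P(flood warning | heavy upstream rainfall) = 0.45·0.83 + 0.66·0.17 = 0.373500 + 0.112200 = 0.485700
Restricting to configurations with dam release present: 0.66·0.17 = 0.112200.
Hence the posterior is 0.112200/0.485700 ≈ 0.231.

Pr(dam release | flood warning, heavy upstream rainfall) ≈ 0.231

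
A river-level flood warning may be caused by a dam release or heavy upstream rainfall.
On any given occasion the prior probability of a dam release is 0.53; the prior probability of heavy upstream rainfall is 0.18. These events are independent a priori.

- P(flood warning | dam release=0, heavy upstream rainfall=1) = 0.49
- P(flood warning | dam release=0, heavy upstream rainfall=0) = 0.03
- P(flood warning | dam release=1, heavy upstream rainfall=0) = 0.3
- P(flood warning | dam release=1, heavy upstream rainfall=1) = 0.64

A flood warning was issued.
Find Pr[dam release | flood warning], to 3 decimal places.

P(flood warning) = 0.03×0.47×0.82 + 0.49×0.47×0.18 + 0.3×0.53×0.82 + 0.64×0.53×0.18 = 0.011562 + 0.041454 + 0.130380 + 0.061056 = 0.244452
The dam release-present share is 0.130380 + 0.061056 = 0.191436.
P(dam release | flood warning) = 0.191436 / 0.244452 ≈ 0.783

Pr[dam release | flood warning] ≈ 0.783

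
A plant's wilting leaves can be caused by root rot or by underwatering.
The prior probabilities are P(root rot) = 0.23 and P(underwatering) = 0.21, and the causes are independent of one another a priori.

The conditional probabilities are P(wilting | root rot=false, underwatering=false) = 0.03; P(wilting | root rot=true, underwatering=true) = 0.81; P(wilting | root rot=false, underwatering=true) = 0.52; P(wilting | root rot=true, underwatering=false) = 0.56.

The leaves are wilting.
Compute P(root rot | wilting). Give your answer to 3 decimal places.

Enumerate the 4 (root rot, underwatering) configurations and weight by the priors:
  P(wilting) = 0.03*0.77*0.79 + 0.52*0.77*0.21 + 0.56*0.23*0.79 + 0.81*0.23*0.21
        = 0.018249 + 0.084084 + 0.101752 + 0.039123 = 0.243208
Keeping only the root rot-present terms gives 0.140875, so
  P(root rot | wilting) = 0.140875 / 0.243208 ≈ 0.579

P(root rot | wilting) ≈ 0.579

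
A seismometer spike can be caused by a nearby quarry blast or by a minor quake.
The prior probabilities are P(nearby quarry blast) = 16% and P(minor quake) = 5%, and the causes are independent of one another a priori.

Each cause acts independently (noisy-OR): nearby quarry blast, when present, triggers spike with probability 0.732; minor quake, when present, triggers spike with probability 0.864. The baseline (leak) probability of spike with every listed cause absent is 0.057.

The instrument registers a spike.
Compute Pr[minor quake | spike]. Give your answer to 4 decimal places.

Pr[minor quake | spike] ≈ 0.2180

Under noisy-OR, P(spike | causes) = 1 − (1−0.057)·∏(1−qᵢ) over the active causes.
Numerator (weight on configurations with minor quake): 0.036614 + 0.007725 = 0.044339
Normalizer over all consistent configurations: 0.057*0.84*0.95 + 0.871752*0.84*0.05 + 0.747276*0.16*0.95 + 0.96563*0.16*0.05 = 0.203411
Posterior = 0.044339 / 0.203411 ≈ 0.2180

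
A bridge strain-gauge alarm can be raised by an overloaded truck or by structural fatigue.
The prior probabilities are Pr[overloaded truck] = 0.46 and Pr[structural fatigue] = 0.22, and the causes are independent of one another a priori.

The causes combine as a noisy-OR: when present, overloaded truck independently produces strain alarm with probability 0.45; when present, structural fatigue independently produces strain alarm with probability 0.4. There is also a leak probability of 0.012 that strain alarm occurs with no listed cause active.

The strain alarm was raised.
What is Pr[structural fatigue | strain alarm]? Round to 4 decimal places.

Pr[structural fatigue | strain alarm] ≈ 0.4084

Under noisy-OR, P(strain alarm | causes) = 1 − (1−0.012)·∏(1−qᵢ) over the active causes.
By total probability over the 4 (overloaded truck, structural fatigue) configurations:
  P(strain alarm) = 0.012×0.54×0.78 + 0.4072×0.54×0.22 + 0.4566×0.46×0.78 + 0.67396×0.46×0.22
        = 0.005054 + 0.048375 + 0.163828 + 0.068205 = 0.285462
The terms with structural fatigue present sum to 0.116580, so
  P(structural fatigue | strain alarm) = 0.116580 / 0.285462 ≈ 0.4084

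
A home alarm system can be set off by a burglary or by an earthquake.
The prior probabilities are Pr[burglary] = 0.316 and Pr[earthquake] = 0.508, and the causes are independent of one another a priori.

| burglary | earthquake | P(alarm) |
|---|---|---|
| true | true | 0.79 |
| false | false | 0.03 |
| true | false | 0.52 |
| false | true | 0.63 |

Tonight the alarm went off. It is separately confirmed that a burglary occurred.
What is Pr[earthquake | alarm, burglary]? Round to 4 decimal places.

Pr[earthquake | alarm, burglary] ≈ 0.6107

P(alarm | burglary) = 0.52×0.492 + 0.79×0.508 = 0.255840 + 0.401320 = 0.657160
The earthquake-present share is 0.79×0.508 = 0.401320.
So P(earthquake | alarm, burglary) = 0.401320/0.657160 ≈ 0.6107.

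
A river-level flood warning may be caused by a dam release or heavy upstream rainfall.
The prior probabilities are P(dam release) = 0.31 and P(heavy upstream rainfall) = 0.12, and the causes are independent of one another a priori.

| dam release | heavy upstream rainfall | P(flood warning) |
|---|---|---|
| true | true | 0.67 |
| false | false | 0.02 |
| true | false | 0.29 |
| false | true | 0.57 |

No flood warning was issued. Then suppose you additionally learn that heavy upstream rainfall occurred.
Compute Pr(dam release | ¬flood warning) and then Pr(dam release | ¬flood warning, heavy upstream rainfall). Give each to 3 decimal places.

Sum P(¬flood warning|·) weighted by the priors over the 4 (dam release, heavy upstream rainfall) configurations:
  P(¬flood warning) = 0.98·0.69·0.88 + 0.43·0.69·0.12 + 0.71·0.31·0.88 + 0.33·0.31·0.12
        = 0.595056 + 0.035604 + 0.193688 + 0.012276 = 0.836624
The terms with dam release present sum to 0.205964, so
  P(dam release | ¬flood warning) = 0.205964 / 0.836624 ≈ 0.246

Now also conditioning on heavy upstream rainfall=true:
Enumerate both values of dam release and weight by the priors:
  P(¬flood warning | heavy upstream rainfall) = 0.43·0.69 + 0.33·0.31
        = 0.296700 + 0.102300 = 0.399000
The terms with dam release present sum to 0.102300, so
  P(dam release | ¬flood warning, heavy upstream rainfall) = 0.102300 / 0.399000 ≈ 0.256

Pr(dam release | ¬flood warning) ≈ 0.246; Pr(dam release | ¬flood warning, heavy upstream rainfall) ≈ 0.256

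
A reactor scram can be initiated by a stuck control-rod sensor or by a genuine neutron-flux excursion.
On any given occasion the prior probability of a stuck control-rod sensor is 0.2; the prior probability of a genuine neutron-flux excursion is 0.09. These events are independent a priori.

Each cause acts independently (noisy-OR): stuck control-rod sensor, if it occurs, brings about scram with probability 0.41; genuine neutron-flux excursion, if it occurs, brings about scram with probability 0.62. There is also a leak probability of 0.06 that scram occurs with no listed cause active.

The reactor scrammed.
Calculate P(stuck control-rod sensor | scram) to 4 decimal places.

Under noisy-OR, P(scram | causes) = 1 − (1−0.06)·∏(1−qᵢ) over the active causes.
For the numerator, keep only stuck control-rod sensor=true terms: 0.081063 + 0.014207 = 0.095270
Denominator P(scram): 0.06×0.8×0.91 + 0.6428×0.8×0.09 + 0.4454×0.2×0.91 + 0.789252×0.2×0.09 = 0.185232
P(stuck control-rod sensor | scram) = 0.095270/0.185232 ≈ 0.5143

P(stuck control-rod sensor | scram) ≈ 0.5143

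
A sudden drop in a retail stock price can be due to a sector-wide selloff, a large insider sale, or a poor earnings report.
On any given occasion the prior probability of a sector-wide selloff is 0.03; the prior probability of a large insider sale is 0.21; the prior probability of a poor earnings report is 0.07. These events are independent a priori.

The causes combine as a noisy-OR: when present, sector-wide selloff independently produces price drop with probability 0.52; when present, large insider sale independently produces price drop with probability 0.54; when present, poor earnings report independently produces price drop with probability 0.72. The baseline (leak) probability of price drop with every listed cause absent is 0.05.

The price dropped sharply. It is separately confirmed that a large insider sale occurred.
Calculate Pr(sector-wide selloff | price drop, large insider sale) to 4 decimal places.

Under noisy-OR, P(price drop | causes) = 1 − (1−0.05)·∏(1−qᵢ) over the active causes.
Numerator (weight on configurations with sector-wide selloff): 0.022048 + 0.001977 = 0.024025
The normalizing constant is 0.563*0.97*0.93 + 0.87764*0.97*0.07 + 0.79024*0.03*0.93 + 0.941267*0.03*0.07 = 0.591499
P(sector-wide selloff | price drop, large insider sale) = 0.024025/0.591499 ≈ 0.0406

Pr(sector-wide selloff | price drop, large insider sale) ≈ 0.0406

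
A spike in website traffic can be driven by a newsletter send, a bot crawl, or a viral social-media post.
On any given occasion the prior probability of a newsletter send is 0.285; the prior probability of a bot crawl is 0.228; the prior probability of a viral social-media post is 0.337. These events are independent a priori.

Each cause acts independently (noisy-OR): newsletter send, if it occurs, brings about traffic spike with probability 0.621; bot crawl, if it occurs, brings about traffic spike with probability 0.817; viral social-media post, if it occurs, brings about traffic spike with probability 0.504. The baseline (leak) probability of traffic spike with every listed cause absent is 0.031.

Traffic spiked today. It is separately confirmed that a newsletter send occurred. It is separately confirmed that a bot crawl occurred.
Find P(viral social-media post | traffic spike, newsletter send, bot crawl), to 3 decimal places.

P(viral social-media post | traffic spike, newsletter send, bot crawl) ≈ 0.345

Under noisy-OR, P(traffic spike | causes) = 1 − (1−0.031)·∏(1−qᵢ) over the active causes.
P(traffic spike | newsletter send, bot crawl) = 0.932793*0.663 + 0.966665*0.337 = 0.618442 + 0.325766 = 0.944208
Of this, 0.325766 comes from 0.966665*0.337 (the viral social-media post=true cases).
Hence the posterior is 0.325766/0.944208 ≈ 0.345.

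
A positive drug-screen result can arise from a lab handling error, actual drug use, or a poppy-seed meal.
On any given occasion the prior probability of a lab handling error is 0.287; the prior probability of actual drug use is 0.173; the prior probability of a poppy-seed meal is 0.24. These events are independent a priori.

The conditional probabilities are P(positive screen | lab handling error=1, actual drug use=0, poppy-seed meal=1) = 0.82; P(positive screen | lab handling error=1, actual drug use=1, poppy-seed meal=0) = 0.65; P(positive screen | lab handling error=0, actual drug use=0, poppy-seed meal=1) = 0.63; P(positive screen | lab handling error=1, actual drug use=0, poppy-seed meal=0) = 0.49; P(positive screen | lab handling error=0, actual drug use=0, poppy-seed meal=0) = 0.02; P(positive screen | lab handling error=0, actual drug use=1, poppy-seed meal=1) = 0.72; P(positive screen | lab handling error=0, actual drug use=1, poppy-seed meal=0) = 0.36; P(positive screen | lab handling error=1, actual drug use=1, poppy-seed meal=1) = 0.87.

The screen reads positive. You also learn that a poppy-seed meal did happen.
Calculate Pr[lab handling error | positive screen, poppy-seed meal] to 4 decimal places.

Pr[lab handling error | positive screen, poppy-seed meal] ≈ 0.3407

P(positive screen | poppy-seed meal) = 0.63·0.713·0.827 + 0.72·0.713·0.173 + 0.82·0.287·0.827 + 0.87·0.287·0.173 = 0.371480 + 0.088811 + 0.194626 + 0.043196 = 0.698113
Of this, 0.237822 comes from 0.194626 + 0.043196 (the lab handling error=true cases).
So P(lab handling error | positive screen, poppy-seed meal) = 0.237822/0.698113 ≈ 0.3407.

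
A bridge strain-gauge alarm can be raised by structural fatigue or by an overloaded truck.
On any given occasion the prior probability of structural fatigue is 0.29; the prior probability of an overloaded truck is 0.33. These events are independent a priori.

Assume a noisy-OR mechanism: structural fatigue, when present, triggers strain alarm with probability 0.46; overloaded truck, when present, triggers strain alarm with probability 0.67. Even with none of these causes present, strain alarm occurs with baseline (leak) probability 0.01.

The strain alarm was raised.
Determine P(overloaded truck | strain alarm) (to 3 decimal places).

P(overloaded truck | strain alarm) ≈ 0.713

Under noisy-OR, P(strain alarm | causes) = 1 − (1−0.01)·∏(1−qᵢ) over the active causes.
Numerator (weight on configurations with overloaded truck): 0.157754 + 0.078817 = 0.236571
Normalizer over all consistent configurations: 0.01×0.71×0.67 + 0.6733×0.71×0.33 + 0.4654×0.29×0.67 + 0.823582×0.29×0.33 = 0.331755
Posterior = 0.236571 / 0.331755 ≈ 0.713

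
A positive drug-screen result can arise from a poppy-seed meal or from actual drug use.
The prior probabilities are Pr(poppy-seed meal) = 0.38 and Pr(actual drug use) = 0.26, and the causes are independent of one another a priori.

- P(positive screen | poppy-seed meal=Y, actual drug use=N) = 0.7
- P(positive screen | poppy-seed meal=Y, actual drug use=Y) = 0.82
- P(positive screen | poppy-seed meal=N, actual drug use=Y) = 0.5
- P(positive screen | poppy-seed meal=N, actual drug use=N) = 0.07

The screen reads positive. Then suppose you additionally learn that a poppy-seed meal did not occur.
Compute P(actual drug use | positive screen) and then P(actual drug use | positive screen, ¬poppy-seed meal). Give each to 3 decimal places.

P(positive screen) = 0.07·0.62·0.74 + 0.5·0.62·0.26 + 0.7·0.38·0.74 + 0.82·0.38·0.26 = 0.032116 + 0.080600 + 0.196840 + 0.081016 = 0.390572
Of this, 0.161616 comes from 0.080600 + 0.081016 (the actual drug use=true cases).
Hence the posterior is 0.161616/0.390572 ≈ 0.414.

With the extra evidence:
By total probability over both values of actual drug use:
  P(positive screen | ¬poppy-seed meal) = 0.07·0.74 + 0.5·0.26
        = 0.051800 + 0.130000 = 0.181800
Configurations with actual drug use contribute 0.130000, so
  P(actual drug use | positive screen, ¬poppy-seed meal) = 0.130000 / 0.181800 ≈ 0.715

P(actual drug use | positive screen) ≈ 0.414; P(actual drug use | positive screen, ¬poppy-seed meal) ≈ 0.715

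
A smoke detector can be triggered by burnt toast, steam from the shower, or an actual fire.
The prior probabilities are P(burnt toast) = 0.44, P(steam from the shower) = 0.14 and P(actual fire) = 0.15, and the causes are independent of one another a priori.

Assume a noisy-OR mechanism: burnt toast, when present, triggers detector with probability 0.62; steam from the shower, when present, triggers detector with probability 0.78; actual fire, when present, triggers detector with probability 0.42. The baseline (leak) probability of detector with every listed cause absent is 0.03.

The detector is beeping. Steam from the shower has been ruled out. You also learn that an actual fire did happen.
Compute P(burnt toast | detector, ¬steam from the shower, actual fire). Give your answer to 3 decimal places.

Under noisy-OR, P(detector | causes) = 1 − (1−0.03)·∏(1−qᵢ) over the active causes.
For the numerator, keep only burnt toast=true terms: 0.786212*0.44 = 0.345933
Normalizer over all consistent configurations: 0.4374*0.56 + 0.786212*0.44 = 0.590877
P(burnt toast | detector, ¬steam from the shower, actual fire) = 0.345933/0.590877 ≈ 0.585

P(burnt toast | detector, ¬steam from the shower, actual fire) ≈ 0.585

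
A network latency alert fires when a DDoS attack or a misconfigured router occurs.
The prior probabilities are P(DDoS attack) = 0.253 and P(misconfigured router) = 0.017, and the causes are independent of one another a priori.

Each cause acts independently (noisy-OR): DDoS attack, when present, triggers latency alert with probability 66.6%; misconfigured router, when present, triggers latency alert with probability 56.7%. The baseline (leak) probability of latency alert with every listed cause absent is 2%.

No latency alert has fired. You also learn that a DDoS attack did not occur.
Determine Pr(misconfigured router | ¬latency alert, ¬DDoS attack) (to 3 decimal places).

Pr(misconfigured router | ¬latency alert, ¬DDoS attack) ≈ 0.007

Under noisy-OR, P(latency alert | causes) = 1 − (1−0.02)·∏(1−qᵢ) over the active causes.
Numerator (weight on configurations with misconfigured router): 0.42434*0.017 = 0.007214
The normalizing constant is 0.98*0.983 + 0.42434*0.017 = 0.970554
P(misconfigured router | ¬latency alert, ¬DDoS attack) = 0.007214/0.970554 ≈ 0.007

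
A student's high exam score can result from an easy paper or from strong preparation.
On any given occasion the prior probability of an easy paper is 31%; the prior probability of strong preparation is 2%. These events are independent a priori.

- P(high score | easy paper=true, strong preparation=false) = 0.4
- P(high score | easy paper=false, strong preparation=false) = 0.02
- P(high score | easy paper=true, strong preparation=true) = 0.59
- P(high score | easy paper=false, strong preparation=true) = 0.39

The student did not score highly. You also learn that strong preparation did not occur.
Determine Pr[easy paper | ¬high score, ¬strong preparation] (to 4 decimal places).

Pr[easy paper | ¬high score, ¬strong preparation] ≈ 0.2157

Numerator (weight on configurations with easy paper): 0.6×0.31 = 0.186000
Denominator P(¬high score | ¬strong preparation): 0.98×0.69 + 0.6×0.31 = 0.862200
Posterior = 0.186000 / 0.862200 ≈ 0.2157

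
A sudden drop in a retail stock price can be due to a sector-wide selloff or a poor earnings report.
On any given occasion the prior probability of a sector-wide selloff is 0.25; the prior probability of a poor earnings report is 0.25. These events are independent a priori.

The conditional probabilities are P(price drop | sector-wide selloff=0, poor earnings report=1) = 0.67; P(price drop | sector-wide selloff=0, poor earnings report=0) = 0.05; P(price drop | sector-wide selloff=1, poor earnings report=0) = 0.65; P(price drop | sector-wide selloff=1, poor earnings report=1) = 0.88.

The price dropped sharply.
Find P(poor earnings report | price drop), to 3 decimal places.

P(price drop) = 0.05*0.75*0.75 + 0.67*0.75*0.25 + 0.65*0.25*0.75 + 0.88*0.25*0.25 = 0.028125 + 0.125625 + 0.121875 + 0.055000 = 0.330625
The poor earnings report-present share is 0.125625 + 0.055000 = 0.180625.
Hence the posterior is 0.180625/0.330625 ≈ 0.546.

P(poor earnings report | price drop) ≈ 0.546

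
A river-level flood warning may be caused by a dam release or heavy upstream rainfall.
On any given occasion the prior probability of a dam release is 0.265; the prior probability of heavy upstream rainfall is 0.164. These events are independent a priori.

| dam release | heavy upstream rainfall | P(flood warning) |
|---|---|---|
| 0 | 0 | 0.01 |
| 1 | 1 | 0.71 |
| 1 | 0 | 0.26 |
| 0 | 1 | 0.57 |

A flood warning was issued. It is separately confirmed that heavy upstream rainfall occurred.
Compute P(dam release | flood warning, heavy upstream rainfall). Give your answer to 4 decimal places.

P(dam release | flood warning, heavy upstream rainfall) ≈ 0.3099

For the numerator, keep only dam release=true terms: 0.71*0.265 = 0.188150
Denominator P(flood warning | heavy upstream rainfall): 0.57*0.735 + 0.71*0.265 = 0.607100
Posterior = 0.188150 / 0.607100 ≈ 0.3099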